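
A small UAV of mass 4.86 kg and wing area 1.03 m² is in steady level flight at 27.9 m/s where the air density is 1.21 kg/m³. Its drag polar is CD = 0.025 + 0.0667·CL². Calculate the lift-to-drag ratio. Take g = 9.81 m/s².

L/D = 3.83

Level flight ⇒ L = W = m·g = 4.86 × 9.81 = 47.677 N.
Dynamic pressure q = 0.5 × 1.21 × 27.9² = 470.9 Pa.
CL = W/(q·S) = 47.677 / (470.9 × 1.03) = 0.09829.
CD = 0.025 + 0.0667 × 0.09829² = 0.02564.
L/D = CL/CD = 0.09829 / 0.02564 = 3.83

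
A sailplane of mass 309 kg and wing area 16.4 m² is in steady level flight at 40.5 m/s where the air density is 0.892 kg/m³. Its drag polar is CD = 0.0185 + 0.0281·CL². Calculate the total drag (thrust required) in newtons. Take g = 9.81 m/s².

D = 243 N

In steady level flight, lift balances weight: W = mg = 309 × 9.81 = 3031.3 N.
q = ½ρv² = ½ × 0.892 × 40.5² = 731.6 Pa.
CL = W/(q·S) = 3031.3 / (731.6 × 16.4) = 0.2527.
CD = 0.0185 + 0.0281 × 0.2527² = 0.02029.
D = q·S·CD = 731.6 × 16.4 × 0.02029 = 243.5 N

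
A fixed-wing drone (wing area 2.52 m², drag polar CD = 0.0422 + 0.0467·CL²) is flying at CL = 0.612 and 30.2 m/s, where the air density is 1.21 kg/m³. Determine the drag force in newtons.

D = 83 N

CD = 0.0422 + 0.0467 × 0.612² = 0.05969
D = ½ρv²S·CD = ½ × 1.21 × 30.2² × 2.52 × 0.05969 = 83 N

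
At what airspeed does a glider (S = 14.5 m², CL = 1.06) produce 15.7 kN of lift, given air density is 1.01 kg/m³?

L = ½ρv²S·CL ⇒ v = √(2L/(ρ·S·CL))
v = √(2 × 15700 / (1.01 × 14.5 × 1.06)) = √2023 = 45 m/s

v = 45 m/s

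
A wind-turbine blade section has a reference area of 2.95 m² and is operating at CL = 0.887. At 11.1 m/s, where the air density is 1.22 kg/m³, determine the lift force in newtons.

L = 197 N

Dynamic pressure q = ½ρv² = ½ × 1.22 × 11.1² = 75.16 Pa.
L = q·S·CL = 75.16 × 2.95 × 0.887 = 197 N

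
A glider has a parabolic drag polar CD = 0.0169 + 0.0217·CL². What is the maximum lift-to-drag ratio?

(L/D)max = 26.1

For CD = CD0 + K·CL², (L/D)max occurs at CL* = √(CD0/K) and equals 1/(2√(K·CD0)).
(L/D)max = 1/(2√(0.0217 × 0.0169)) = 1/(2 × 0.01915) = 26.1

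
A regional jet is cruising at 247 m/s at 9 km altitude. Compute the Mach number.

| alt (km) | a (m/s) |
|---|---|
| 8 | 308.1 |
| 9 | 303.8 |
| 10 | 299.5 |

M = 0.813

At 9 km, from the table: a = 303.8 m/s.
M = v/a = 247 / 303.8 = 0.813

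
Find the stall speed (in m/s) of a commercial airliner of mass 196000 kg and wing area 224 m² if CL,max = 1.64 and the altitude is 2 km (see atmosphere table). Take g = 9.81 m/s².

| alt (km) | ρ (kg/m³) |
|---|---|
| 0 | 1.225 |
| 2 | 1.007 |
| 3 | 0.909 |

V_stall = 102 m/s

At 2 km, from the table: ρ = 1.007 kg/m³.
Stall occurs when L = W at CL,max. W = mg = 196000 × 9.81 = 1.923×10^6 N.
V_stall = √(2W/(ρ·S·CL,max)) = √(2 × 1.923×10^6 / (1.007 × 224 × 1.64))
V_stall = √10400 = 102 m/s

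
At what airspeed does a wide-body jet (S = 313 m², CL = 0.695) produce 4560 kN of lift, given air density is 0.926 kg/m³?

v = 213 m/s

L = ½ρv²S·CL ⇒ v = √(2L/(ρ·S·CL))
v = √(2 × 4.56×10^6 / (0.926 × 313 × 0.695)) = √45270 = 213 m/s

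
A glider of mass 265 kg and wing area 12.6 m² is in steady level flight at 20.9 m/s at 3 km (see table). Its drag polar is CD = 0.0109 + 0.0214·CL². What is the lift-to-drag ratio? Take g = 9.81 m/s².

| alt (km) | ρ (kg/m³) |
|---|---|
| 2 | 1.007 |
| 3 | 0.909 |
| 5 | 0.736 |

At 3 km, from the table: ρ = 0.909 kg/m³.
Weight W = mg = 265 × 9.81 = 2599.7 N; in level flight L = W.
Dynamic pressure q = 0.5 × 0.909 × 20.9² = 198.5 Pa.
CL = W/(q·S) = 2599.7 / (198.5 × 12.6) = 1.039.
CD = 0.0109 + 0.0214 × 1.039² = 0.03401.
L/D = CL/CD = 1.039 / 0.03401 = 30.6

L/D = 30.6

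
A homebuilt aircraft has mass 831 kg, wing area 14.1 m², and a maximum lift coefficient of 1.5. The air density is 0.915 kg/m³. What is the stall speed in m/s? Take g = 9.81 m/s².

V_stall = 29 m/s

Stall occurs when L = W at CL,max. W = mg = 831 × 9.81 = 8152 N.
V_stall = √(2W/(ρ·S·CL,max)) = √(2 × 8152 / (0.915 × 14.1 × 1.5))
V_stall = √842.5 = 29 m/s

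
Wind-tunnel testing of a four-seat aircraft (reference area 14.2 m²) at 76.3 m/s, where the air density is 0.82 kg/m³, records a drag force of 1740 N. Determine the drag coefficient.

From D = ½ρv²S·CD, rearranging gives CD = 2D/(ρv²S).
CD = 2 × 1740 / (0.82 × 76.3² × 14.2) = 0.0513

CD = 0.0513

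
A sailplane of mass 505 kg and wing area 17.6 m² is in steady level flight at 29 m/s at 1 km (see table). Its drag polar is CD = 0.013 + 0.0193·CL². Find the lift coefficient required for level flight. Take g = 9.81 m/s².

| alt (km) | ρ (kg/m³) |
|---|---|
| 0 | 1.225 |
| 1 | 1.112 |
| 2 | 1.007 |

At 1 km, from the table: ρ = 1.112 kg/m³.
Level flight ⇒ L = W = m·g = 505 × 9.81 = 4954.1 N.
q = ½ρv² = ½ × 1.112 × 29² = 467.6 Pa.
Required CL = L/(qS) = 4954.1/(467.6·17.6) = 0.602.

CL = 0.602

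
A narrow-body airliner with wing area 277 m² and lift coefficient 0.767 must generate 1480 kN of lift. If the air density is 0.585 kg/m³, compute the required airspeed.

L = ½ρv²S·CL ⇒ v = √(2L/(ρ·S·CL))
v = √(2 × 1.48×10^6 / (0.585 × 277 × 0.767)) = √23820 = 154 m/s

v = 154 m/s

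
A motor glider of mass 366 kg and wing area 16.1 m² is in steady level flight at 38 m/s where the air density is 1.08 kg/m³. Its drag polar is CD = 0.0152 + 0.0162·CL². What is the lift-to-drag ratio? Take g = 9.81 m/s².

L/D = 17.3

Level flight ⇒ L = W = m·g = 366 × 9.81 = 3590.5 N.
Dynamic pressure q = 0.5 × 1.08 × 38² = 779.8 Pa.
CL = W/(q·S) = 3590.5 / (779.8 × 16.1) = 0.286.
CD = 0.0152 + 0.0162 × 0.286² = 0.01653.
L/D = CL/CD = 0.286 / 0.01653 = 17.3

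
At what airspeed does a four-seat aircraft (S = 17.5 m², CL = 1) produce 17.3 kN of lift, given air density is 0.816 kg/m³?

L = ½ρv²S·CL ⇒ v = √(2L/(ρ·S·CL))
v = √(2 × 17300 / (0.816 × 17.5 × 1)) = √2423 = 49.2 m/s

v = 49.2 m/s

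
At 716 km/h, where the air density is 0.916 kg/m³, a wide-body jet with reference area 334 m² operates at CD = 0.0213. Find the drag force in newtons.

Convert speed: v = 716 km/h ÷ 3.6 = 198.9 m/s.
Dynamic pressure q = ½ρv² = ½ × 0.916 × 198.9² = 18120 Pa.
D = q·S·CD = 18120 × 334 × 0.0213 = 1.29×10^5 N ≈ 129 kN

D = 1.29×10^5 N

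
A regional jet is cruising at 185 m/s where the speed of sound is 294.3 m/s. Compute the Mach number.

M = v/a = 185 / 294.3 = 0.629

M = 0.629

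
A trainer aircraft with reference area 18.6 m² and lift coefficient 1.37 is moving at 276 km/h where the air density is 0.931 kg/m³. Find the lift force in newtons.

Convert speed: v = 276 km/h ÷ 3.6 = 76.67 m/s.
Dynamic pressure q = ½ρv² = ½ × 0.931 × 76.67² = 2736 Pa.
L = q·S·CL = 2736 × 18.6 × 1.37 = 69700 N ≈ 69.7 kN

L = 69700 N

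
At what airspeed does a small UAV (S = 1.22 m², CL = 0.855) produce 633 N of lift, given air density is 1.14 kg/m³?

L = ½ρv²S·CL ⇒ v = √(2L/(ρ·S·CL))
v = √(2 × 633 / (1.14 × 1.22 × 0.855)) = √1065 = 32.6 m/s

v = 32.6 m/s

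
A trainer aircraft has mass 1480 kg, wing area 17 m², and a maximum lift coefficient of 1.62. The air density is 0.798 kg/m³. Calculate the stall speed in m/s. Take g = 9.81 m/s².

Weight W = mg = 1480 × 9.81 = 14520 N.
From L = ½ρV²S·CL,max = W: V_stall = √(2W/(ρSCL,max)) = √(2·14520/(0.798·17·1.62))
V_stall = √1321 = 36.3 m/s

V_stall = 36.3 m/s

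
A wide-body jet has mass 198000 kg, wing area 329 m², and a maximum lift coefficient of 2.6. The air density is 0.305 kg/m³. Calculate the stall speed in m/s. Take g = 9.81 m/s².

V_stall = 122 m/s

At stall, lift equals weight: L = W = m·g = 198000 × 9.81 = 1.942×10^6 N.
From L = ½ρV²S·CL,max = W: V_stall = √(2W/(ρSCL,max)) = √(2·1.942×10^6/(0.305·329·2.6))
V_stall = √14890 = 122 m/s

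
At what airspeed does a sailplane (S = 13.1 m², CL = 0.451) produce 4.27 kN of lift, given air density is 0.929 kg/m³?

L = ½ρv²S·CL ⇒ v = √(2L/(ρ·S·CL))
v = √(2 × 4270 / (0.929 × 13.1 × 0.451)) = √1556 = 39.4 m/s

v = 39.4 m/s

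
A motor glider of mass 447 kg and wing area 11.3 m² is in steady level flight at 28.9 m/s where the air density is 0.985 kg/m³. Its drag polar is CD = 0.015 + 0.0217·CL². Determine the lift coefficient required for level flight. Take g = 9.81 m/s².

In steady level flight, lift balances weight: W = mg = 447 × 9.81 = 4385.1 N.
Dynamic pressure q = 0.5 × 0.985 × 28.9² = 411.3 Pa.
CL = 2W/(ρv²S) = 2×4385.1/(0.985×28.9²×11.3) = 0.9434.

CL = 0.943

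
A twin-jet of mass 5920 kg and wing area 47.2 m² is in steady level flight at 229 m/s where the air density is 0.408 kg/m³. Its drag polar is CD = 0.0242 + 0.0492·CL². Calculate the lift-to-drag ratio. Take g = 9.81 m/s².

L/D = 4.63

In steady level flight, lift balances weight: W = mg = 5920 × 9.81 = 58075 N.
Dynamic pressure q = 0.5 × 0.408 × 229² = 10700 Pa.
Required CL = L/(qS) = 58075/(10700·47.2) = 0.115.
CD = 0.0242 + 0.0492 × 0.115² = 0.02485.
L/D = CL/CD = 0.115 / 0.02485 = 4.63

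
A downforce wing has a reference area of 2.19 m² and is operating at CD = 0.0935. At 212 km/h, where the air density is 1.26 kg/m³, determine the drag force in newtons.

Convert speed: v = 212 km/h ÷ 3.6 = 58.89 m/s.
Dynamic pressure q = ½ρv² = ½ × 1.26 × 58.89² = 2185 Pa.
D = q·S·CD = 2185 × 2.19 × 0.0935 = 447 N

D = 447 N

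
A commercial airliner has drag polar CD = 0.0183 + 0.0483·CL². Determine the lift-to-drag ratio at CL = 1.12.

L/D = 14.2

CD = 0.0183 + 0.0483 × 1.12² = 0.07889
L/D = CL/CD = 1.12 / 0.07889 = 14.2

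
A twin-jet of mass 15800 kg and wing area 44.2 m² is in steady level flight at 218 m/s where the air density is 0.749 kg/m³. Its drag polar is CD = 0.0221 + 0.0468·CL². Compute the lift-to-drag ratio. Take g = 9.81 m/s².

Weight W = mg = 15800 × 9.81 = 1.55×10^5 N; in level flight L = W.
Dynamic pressure q = 0.5 × 0.749 × 218² = 17800 Pa.
Required CL = L/(qS) = 1.55×10^5/(17800·44.2) = 0.197.
CD = 0.0221 + 0.0468 × 0.197² = 0.02392.
L/D = CL/CD = 0.197 / 0.02392 = 8.24

L/D = 8.24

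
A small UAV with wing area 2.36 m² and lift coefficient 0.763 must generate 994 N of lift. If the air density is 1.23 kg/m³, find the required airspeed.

v = 30 m/s

L = ½ρv²S·CL ⇒ v = √(2L/(ρ·S·CL))
v = √(2 × 994 / (1.23 × 2.36 × 0.763)) = √897.6 = 30 m/s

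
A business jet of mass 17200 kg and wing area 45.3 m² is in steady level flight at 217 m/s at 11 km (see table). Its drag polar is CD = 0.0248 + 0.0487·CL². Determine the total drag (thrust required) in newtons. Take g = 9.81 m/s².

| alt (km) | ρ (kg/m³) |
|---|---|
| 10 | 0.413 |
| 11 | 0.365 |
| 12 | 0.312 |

At 11 km, from the table: ρ = 0.365 kg/m³.
Level flight ⇒ L = W = m·g = 17200 × 9.81 = 1.6873×10^5 N.
Dynamic pressure q = 0.5 × 0.365 × 217² = 8594 Pa.
CL = W/(q·S) = 1.6873×10^5 / (8594 × 45.3) = 0.4334.
CD = 0.0248 + 0.0487 × 0.4334² = 0.03395.
D = q·S·CD = 8594 × 45.3 × 0.03395 = 13220 N

D = 13200 N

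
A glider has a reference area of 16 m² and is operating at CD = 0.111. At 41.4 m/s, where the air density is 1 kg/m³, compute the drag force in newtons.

D = 1520 N

Dynamic pressure q = ½ρv² = ½ × 1 × 41.4² = 857 Pa.
D = q·S·CD = 857 × 16 × 0.111 = 1520 N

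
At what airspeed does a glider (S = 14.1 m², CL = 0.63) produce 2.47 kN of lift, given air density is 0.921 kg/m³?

v = 24.6 m/s

L = ½ρv²S·CL ⇒ v = √(2L/(ρ·S·CL))
v = √(2 × 2470 / (0.921 × 14.1 × 0.63)) = √603.8 = 24.6 m/s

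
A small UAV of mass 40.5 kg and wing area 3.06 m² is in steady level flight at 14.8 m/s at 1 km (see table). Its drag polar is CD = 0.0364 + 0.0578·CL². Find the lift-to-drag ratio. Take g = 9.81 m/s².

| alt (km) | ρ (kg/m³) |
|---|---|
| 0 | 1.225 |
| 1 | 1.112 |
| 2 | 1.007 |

L/D = 10.4

At 1 km, from the table: ρ = 1.112 kg/m³.
In steady level flight, lift balances weight: W = mg = 40.5 × 9.81 = 397.31 N.
q = ½ρv² = ½ × 1.112 × 14.8² = 121.8 Pa.
CL = W/(q·S) = 397.31 / (121.8 × 3.06) = 1.066.
CD = 0.0364 + 0.0578 × 1.066² = 0.1021.
L/D = CL/CD = 1.066 / 0.1021 = 10.4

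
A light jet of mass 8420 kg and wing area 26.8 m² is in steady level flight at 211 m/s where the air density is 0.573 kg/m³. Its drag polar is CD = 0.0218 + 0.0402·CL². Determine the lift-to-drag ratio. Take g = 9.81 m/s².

Weight W = mg = 8420 × 9.81 = 82600 N; in level flight L = W.
q = ½ρv² = ½ × 0.573 × 211² = 12760 Pa.
Required CL = L/(qS) = 82600/(12760·26.8) = 0.2416.
CD = 0.0218 + 0.0402 × 0.2416² = 0.02415.
L/D = CL/CD = 0.2416 / 0.02415 = 10

L/D = 10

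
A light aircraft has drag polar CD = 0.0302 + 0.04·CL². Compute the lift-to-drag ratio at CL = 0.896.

L/D = 14.4

CD = 0.0302 + 0.04 × 0.896² = 0.06231
L/D = CL/CD = 0.896 / 0.06231 = 14.4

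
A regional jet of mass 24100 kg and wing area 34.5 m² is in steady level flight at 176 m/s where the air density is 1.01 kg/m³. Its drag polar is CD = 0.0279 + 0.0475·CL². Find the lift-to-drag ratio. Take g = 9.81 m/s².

Level flight ⇒ L = W = m·g = 24100 × 9.81 = 2.3642×10^5 N.
Dynamic pressure q = 0.5 × 1.01 × 176² = 15640 Pa.
CL = W/(q·S) = 2.3642×10^5 / (15640 × 34.5) = 0.4381.
CD = 0.0279 + 0.0475 × 0.4381² = 0.03702.
L/D = CL/CD = 0.4381 / 0.03702 = 11.8

L/D = 11.8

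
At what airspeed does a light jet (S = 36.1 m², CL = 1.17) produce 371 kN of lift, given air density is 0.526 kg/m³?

v = 183 m/s

L = ½ρv²S·CL ⇒ v = √(2L/(ρ·S·CL))
v = √(2 × 3.71×10^5 / (0.526 × 36.1 × 1.17)) = √33400 = 183 m/s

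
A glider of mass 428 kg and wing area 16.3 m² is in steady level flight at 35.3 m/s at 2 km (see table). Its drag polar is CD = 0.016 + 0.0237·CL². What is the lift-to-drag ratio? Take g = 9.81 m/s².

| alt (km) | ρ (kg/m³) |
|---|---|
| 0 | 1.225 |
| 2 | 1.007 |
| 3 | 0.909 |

At 2 km, from the table: ρ = 1.007 kg/m³.
Weight W = mg = 428 × 9.81 = 4198.7 N; in level flight L = W.
q = ½ρv² = ½ × 1.007 × 35.3² = 627.4 Pa.
Required CL = L/(qS) = 4198.7/(627.4·16.3) = 0.4106.
CD = 0.016 + 0.0237 × 0.4106² = 0.01999.
L/D = CL/CD = 0.4106 / 0.01999 = 20.5

L/D = 20.5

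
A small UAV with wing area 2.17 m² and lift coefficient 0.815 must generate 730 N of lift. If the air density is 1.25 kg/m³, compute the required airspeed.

L = ½ρv²S·CL ⇒ v = √(2L/(ρ·S·CL))
v = √(2 × 730 / (1.25 × 2.17 × 0.815)) = √660.4 = 25.7 m/s

v = 25.7 m/s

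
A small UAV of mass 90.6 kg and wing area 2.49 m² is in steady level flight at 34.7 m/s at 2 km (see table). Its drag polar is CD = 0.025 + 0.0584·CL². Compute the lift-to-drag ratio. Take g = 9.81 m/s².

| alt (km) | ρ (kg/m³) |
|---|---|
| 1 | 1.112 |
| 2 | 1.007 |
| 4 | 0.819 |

L/D = 13

At 2 km, from the table: ρ = 1.007 kg/m³.
In steady level flight, lift balances weight: W = mg = 90.6 × 9.81 = 888.79 N.
Dynamic pressure q = 0.5 × 1.007 × 34.7² = 606.3 Pa.
CL = W/(q·S) = 888.79 / (606.3 × 2.49) = 0.5888.
CD = 0.025 + 0.0584 × 0.5888² = 0.04524.
L/D = CL/CD = 0.5888 / 0.04524 = 13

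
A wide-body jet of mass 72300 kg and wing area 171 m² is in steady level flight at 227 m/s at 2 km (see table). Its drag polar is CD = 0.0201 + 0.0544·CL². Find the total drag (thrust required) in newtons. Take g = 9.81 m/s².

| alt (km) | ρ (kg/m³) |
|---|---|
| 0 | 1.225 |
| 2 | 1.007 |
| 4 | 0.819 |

At 2 km, from the table: ρ = 1.007 kg/m³.
Level flight ⇒ L = W = m·g = 72300 × 9.81 = 7.0926×10^5 N.
Dynamic pressure q = 0.5 × 1.007 × 227² = 25940 Pa.
CL = W/(q·S) = 7.0926×10^5 / (25940 × 171) = 0.1599.
CD = 0.0201 + 0.0544 × 0.1599² = 0.02149.
D = q·S·CD = 25940 × 171 × 0.02149 = 95340 N

D = 95300 N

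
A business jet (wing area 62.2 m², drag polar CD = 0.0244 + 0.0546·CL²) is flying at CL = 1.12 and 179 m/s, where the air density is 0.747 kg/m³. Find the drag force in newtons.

D = 69100 N

CD = 0.0244 + 0.0546 × 1.12² = 0.09289
D = ½ρv²S·CD = ½ × 0.747 × 179² × 62.2 × 0.09289 = 69100 N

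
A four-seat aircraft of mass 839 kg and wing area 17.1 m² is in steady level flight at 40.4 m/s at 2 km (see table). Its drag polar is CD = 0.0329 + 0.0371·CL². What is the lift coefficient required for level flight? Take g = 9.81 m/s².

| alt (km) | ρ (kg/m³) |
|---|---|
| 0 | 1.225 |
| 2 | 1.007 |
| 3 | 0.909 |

At 2 km, from the table: ρ = 1.007 kg/m³.
Weight W = mg = 839 × 9.81 = 8230.6 N; in level flight L = W.
q = ½ρv² = ½ × 1.007 × 40.4² = 821.8 Pa.
Required CL = L/(qS) = 8230.6/(821.8·17.1) = 0.5857.

CL = 0.586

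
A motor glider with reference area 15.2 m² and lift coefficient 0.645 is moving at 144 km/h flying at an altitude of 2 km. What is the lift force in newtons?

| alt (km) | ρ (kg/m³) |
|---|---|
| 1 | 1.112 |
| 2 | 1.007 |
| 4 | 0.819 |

L = 7900 N

At 2 km, from the table: ρ = 1.007 kg/m³.
Convert speed: v = 144 km/h ÷ 3.6 = 40 m/s.
L = ½ρv²S·CL = ½ × 1.007 × 40² × 15.2 × 0.645 = 7900 N ≈ 7.9 kN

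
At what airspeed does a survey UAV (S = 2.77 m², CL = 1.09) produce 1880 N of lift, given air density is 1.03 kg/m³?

v = 34.8 m/s

L = ½ρv²S·CL ⇒ v = √(2L/(ρ·S·CL))
v = √(2 × 1880 / (1.03 × 2.77 × 1.09)) = √1209 = 34.8 m/s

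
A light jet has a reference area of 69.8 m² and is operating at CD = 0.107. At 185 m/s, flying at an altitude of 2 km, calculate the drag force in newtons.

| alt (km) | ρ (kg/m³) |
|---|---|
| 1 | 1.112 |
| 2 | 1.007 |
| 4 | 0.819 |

D = 1.29×10^5 N

At 2 km, from the table: ρ = 1.007 kg/m³.
D = ½ρv²S·CD = ½ × 1.007 × 185² × 69.8 × 0.107 = 1.29×10^5 N ≈ 129 kN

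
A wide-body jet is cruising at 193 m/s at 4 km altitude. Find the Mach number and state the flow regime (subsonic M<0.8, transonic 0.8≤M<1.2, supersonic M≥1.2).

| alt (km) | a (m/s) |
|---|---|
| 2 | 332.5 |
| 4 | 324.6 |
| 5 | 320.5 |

M = 0.595 (subsonic)

At 4 km, from the table: a = 324.6 m/s.
M = v/a = 193 / 324.6 = 0.595
M = 0.595 → subsonic.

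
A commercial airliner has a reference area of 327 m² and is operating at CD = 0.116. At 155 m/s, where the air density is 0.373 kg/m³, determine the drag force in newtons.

D = 1.7×10^5 N

Dynamic pressure q = ½ρv² = ½ × 0.373 × 155² = 4481 Pa.
D = q·S·CD = 4481 × 327 × 0.116 = 1.7×10^5 N ≈ 170 kN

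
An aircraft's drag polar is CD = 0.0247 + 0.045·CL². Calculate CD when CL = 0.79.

CD = 0.0247 + 0.045 × 0.79² = 0.0247 + 0.02808 = 0.0528

CD = 0.0528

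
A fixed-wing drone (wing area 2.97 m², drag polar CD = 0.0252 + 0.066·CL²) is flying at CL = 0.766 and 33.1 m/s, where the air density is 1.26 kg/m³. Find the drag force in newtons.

D = 131 N

CD = 0.0252 + 0.066 × 0.766² = 0.06393
D = ½ρv²S·CD = ½ × 1.26 × 33.1² × 2.97 × 0.06393 = 131 N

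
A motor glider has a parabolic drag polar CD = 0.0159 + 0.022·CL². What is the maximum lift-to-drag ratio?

For CD = CD0 + K·CL², (L/D)max occurs at CL* = √(CD0/K) and equals 1/(2√(K·CD0)).
(L/D)max = 1/(2√(0.022 × 0.0159)) = 1/(2 × 0.0187) = 26.7

(L/D)max = 26.7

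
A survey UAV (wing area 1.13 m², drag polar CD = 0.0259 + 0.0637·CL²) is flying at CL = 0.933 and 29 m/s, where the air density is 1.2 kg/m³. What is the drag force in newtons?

CD = 0.0259 + 0.0637 × 0.933² = 0.08135
D = ½ρv²S·CD = ½ × 1.2 × 29² × 1.13 × 0.08135 = 46.4 N

D = 46.4 N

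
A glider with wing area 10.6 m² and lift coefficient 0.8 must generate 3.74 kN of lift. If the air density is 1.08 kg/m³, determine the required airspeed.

L = ½ρv²S·CL ⇒ v = √(2L/(ρ·S·CL))
v = √(2 × 3740 / (1.08 × 10.6 × 0.8)) = √816.7 = 28.6 m/s

v = 28.6 m/s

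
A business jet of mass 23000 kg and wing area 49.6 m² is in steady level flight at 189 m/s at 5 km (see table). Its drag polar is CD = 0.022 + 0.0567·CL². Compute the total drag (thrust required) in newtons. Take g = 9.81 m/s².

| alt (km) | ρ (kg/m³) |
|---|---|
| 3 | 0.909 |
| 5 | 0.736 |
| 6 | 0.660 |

D = 18800 N

At 5 km, from the table: ρ = 0.736 kg/m³.
In steady level flight, lift balances weight: W = mg = 23000 × 9.81 = 2.2563×10^5 N.
Dynamic pressure q = 0.5 × 0.736 × 189² = 13150 Pa.
CL = W/(q·S) = 2.2563×10^5 / (13150 × 49.6) = 0.3461.
CD = 0.022 + 0.0567 × 0.3461² = 0.02879.
D = q·S·CD = 13150 × 49.6 × 0.02879 = 18770 N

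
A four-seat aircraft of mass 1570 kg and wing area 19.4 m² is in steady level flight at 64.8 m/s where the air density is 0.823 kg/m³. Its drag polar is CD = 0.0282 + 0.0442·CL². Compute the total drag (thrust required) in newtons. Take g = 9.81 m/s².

Weight W = mg = 1570 × 9.81 = 15402 N; in level flight L = W.
q = ½ρv² = ½ × 0.823 × 64.8² = 1728 Pa.
CL = 2W/(ρv²S) = 2×15402/(0.823×64.8²×19.4) = 0.4595.
CD = 0.0282 + 0.0442 × 0.4595² = 0.03753.
D = q·S·CD = 1728 × 19.4 × 0.03753 = 1258 N

D = 1260 N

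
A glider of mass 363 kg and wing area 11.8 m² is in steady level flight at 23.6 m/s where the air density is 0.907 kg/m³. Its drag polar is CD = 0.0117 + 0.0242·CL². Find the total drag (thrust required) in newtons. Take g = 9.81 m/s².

D = 138 N

Weight W = mg = 363 × 9.81 = 3561 N; in level flight L = W.
Dynamic pressure q = 0.5 × 0.907 × 23.6² = 252.6 Pa.
Required CL = L/(qS) = 3561/(252.6·11.8) = 1.195.
CD = 0.0117 + 0.0242 × 1.195² = 0.04625.
D = q·S·CD = 252.6 × 11.8 × 0.04625 = 137.8 N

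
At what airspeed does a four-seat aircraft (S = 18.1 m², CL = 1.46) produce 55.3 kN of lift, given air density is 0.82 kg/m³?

v = 71.4 m/s

L = ½ρv²S·CL ⇒ v = √(2L/(ρ·S·CL))
v = √(2 × 55300 / (0.82 × 18.1 × 1.46)) = √5104 = 71.4 m/s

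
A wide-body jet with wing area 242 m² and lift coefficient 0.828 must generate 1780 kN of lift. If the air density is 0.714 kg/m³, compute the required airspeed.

v = 158 m/s

L = ½ρv²S·CL ⇒ v = √(2L/(ρ·S·CL))
v = √(2 × 1.78×10^6 / (0.714 × 242 × 0.828)) = √24880 = 158 m/s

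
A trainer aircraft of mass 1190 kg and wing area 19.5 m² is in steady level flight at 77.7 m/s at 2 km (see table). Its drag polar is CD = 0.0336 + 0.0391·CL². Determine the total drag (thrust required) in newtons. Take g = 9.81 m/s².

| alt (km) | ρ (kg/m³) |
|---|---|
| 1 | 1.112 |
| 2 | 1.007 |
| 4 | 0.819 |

D = 2080 N

At 2 km, from the table: ρ = 1.007 kg/m³.
Level flight ⇒ L = W = m·g = 1190 × 9.81 = 11674 N.
Dynamic pressure q = 0.5 × 1.007 × 77.7² = 3040 Pa.
Required CL = L/(qS) = 11674/(3040·19.5) = 0.1969.
CD = 0.0336 + 0.0391 × 0.1969² = 0.03512.
D = q·S·CD = 3040 × 19.5 × 0.03512 = 2082 N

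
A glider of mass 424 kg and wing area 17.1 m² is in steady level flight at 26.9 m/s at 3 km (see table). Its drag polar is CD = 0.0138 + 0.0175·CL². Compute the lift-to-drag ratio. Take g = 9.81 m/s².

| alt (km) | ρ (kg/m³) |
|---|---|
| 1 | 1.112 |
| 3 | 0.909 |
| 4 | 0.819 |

At 3 km, from the table: ρ = 0.909 kg/m³.
In steady level flight, lift balances weight: W = mg = 424 × 9.81 = 4159.4 N.
q = ½ρv² = ½ × 0.909 × 26.9² = 328.9 Pa.
CL = W/(q·S) = 4159.4 / (328.9 × 17.1) = 0.7396.
CD = 0.0138 + 0.0175 × 0.7396² = 0.02337.
L/D = CL/CD = 0.7396 / 0.02337 = 31.6

L/D = 31.6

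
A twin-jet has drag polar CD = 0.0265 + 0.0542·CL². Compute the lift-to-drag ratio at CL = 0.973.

L/D = 12.5

CD = 0.0265 + 0.0542 × 0.973² = 0.07781
L/D = CL/CD = 0.973 / 0.07781 = 12.5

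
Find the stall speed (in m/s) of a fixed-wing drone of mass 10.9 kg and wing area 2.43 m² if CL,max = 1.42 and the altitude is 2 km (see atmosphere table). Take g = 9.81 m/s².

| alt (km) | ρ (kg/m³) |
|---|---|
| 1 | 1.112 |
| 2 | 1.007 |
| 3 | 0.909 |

V_stall = 7.85 m/s

At 2 km, from the table: ρ = 1.007 kg/m³.
At stall, lift equals weight: L = W = m·g = 10.9 × 9.81 = 106.9 N.
V_stall = √(2W/(ρ·S·CL,max)) = √(2 × 106.9 / (1.007 × 2.43 × 1.42))
V_stall = √61.55 = 7.85 m/s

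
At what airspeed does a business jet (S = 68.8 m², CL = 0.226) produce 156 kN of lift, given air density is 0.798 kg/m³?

v = 159 m/s

L = ½ρv²S·CL ⇒ v = √(2L/(ρ·S·CL))
v = √(2 × 1.56×10^5 / (0.798 × 68.8 × 0.226)) = √25150 = 159 m/s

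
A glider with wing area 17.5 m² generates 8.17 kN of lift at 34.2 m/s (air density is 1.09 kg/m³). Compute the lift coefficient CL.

CL = 0.732

From L = ½ρv²S·CL, rearranging gives CL = 2L/(ρv²S).
CL = 2 × 8170 / (1.09 × 34.2² × 17.5) = 0.732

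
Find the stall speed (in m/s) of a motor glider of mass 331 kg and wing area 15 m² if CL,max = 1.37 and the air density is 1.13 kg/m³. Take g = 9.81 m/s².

V_stall = 16.7 m/s

Stall occurs when L = W at CL,max. W = mg = 331 × 9.81 = 3247 N.
From L = ½ρV²S·CL,max = W: V_stall = √(2W/(ρSCL,max)) = √(2·3247/(1.13·15·1.37))
V_stall = √279.7 = 16.7 m/s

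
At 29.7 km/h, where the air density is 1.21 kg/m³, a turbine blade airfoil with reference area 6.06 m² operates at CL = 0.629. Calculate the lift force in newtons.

Convert speed: v = 29.7 km/h ÷ 3.6 = 8.25 m/s.
Dynamic pressure q = ½ρv² = ½ × 1.21 × 8.25² = 41.18 Pa.
L = q·S·CL = 41.18 × 6.06 × 0.629 = 157 N

L = 157 N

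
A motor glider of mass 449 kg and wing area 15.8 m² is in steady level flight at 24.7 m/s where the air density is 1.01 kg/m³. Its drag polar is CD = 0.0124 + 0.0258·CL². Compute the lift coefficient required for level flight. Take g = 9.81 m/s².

CL = 0.905

Weight W = mg = 449 × 9.81 = 4404.7 N; in level flight L = W.
q = ½ρv² = ½ × 1.01 × 24.7² = 308.1 Pa.
CL = 2W/(ρv²S) = 2×4404.7/(1.01×24.7²×15.8) = 0.9048.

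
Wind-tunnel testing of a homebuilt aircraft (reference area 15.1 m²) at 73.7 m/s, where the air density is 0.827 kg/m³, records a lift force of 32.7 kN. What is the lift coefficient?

From L = ½ρv²S·CL, rearranging gives CL = 2L/(ρv²S).
CL = 2 × 32700 / (0.827 × 73.7² × 15.1) = 0.964

CL = 0.964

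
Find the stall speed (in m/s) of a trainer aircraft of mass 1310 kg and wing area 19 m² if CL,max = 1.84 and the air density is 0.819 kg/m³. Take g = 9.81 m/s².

V_stall = 30 m/s

At stall, lift equals weight: L = W = m·g = 1310 × 9.81 = 12850 N.
From L = ½ρV²S·CL,max = W: V_stall = √(2W/(ρSCL,max)) = √(2·12850/(0.819·19·1.84))
V_stall = √897.7 = 30 m/s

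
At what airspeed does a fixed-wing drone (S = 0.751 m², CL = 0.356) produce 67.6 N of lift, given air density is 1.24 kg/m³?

v = 20.2 m/s

L = ½ρv²S·CL ⇒ v = √(2L/(ρ·S·CL))
v = √(2 × 67.6 / (1.24 × 0.751 × 0.356)) = √407.8 = 20.2 m/s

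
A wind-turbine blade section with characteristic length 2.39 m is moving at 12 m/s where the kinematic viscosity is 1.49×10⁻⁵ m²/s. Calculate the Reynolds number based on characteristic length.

Re = 1.92×10^6

Re = v·c/ν = 12 × 2.39 / (1.49×10⁻⁵) = 1.92×10^6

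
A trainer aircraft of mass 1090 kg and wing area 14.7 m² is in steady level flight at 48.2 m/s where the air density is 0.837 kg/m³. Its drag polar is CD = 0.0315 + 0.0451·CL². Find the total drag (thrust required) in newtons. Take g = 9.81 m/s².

Level flight ⇒ L = W = m·g = 1090 × 9.81 = 10693 N.
q = ½ρv² = ½ × 0.837 × 48.2² = 972.3 Pa.
CL = 2W/(ρv²S) = 2×10693/(0.837×48.2²×14.7) = 0.7481.
CD = 0.0315 + 0.0451 × 0.7481² = 0.05674.
D = q·S·CD = 972.3 × 14.7 × 0.05674 = 811 N

D = 811 N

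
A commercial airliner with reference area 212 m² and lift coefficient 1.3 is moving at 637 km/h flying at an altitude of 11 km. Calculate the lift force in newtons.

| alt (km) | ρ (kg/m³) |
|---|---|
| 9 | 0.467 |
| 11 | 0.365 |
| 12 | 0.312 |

L = 1.57×10^6 N

At 11 km, from the table: ρ = 0.365 kg/m³.
Convert speed: v = 637 km/h ÷ 3.6 = 176.9 m/s.
Dynamic pressure q = ½ρv² = ½ × 0.365 × 176.9² = 5714 Pa.
L = q·S·CL = 5714 × 212 × 1.3 = 1.57×10^6 N ≈ 1570 kN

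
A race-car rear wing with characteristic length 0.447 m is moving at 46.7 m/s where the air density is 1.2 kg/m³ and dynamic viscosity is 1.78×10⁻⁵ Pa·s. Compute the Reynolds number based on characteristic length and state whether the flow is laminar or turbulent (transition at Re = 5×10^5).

Re = ρ·v·c/μ = 1.2 × 46.7 × 0.447 / (1.78×10⁻⁵) = 1.41×10^6
Since 1.41×10^6 > 5×10^5, the flow is turbulent.

Re = 1.41×10^6 (turbulent)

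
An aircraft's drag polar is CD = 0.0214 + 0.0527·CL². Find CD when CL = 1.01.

CD = 0.0752

CD = 0.0214 + 0.0527 × 1.01² = 0.0214 + 0.05376 = 0.0752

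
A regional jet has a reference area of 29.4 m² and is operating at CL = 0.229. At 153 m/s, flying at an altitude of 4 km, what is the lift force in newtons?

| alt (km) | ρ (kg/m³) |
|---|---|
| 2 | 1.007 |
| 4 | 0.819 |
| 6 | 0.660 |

At 4 km, from the table: ρ = 0.819 kg/m³.
L = ½ρv²S·CL = ½ × 0.819 × 153² × 29.4 × 0.229 = 64500 N ≈ 64.5 kN

L = 64500 N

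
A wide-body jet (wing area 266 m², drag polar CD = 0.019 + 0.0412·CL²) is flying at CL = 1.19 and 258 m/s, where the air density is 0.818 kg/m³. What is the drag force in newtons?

CD = 0.019 + 0.0412 × 1.19² = 0.07734
D = ½ρv²S·CD = ½ × 0.818 × 258² × 266 × 0.07734 = 5.6×10^5 N

D = 5.6×10^5 N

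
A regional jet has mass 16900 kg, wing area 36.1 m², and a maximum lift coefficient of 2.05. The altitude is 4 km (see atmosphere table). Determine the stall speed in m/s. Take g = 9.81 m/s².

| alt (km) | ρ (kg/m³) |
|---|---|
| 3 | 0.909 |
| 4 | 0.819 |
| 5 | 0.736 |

V_stall = 74 m/s

At 4 km, from the table: ρ = 0.819 kg/m³.
Stall occurs when L = W at CL,max. W = mg = 16900 × 9.81 = 1.658×10^5 N.
V_stall = √(2W/(ρ·S·CL,max)) = √(2 × 1.658×10^5 / (0.819 × 36.1 × 2.05))
V_stall = √5471 = 74 m/s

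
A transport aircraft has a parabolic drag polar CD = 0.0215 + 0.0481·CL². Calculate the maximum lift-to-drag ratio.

(L/D)max = 15.5

For CD = CD0 + K·CL², (L/D)max occurs at CL* = √(CD0/K) and equals 1/(2√(K·CD0)).
(L/D)max = 1/(2√(0.0481 × 0.0215)) = 1/(2 × 0.03216) = 15.5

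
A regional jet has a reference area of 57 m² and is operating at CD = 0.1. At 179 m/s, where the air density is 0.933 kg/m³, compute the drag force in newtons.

D = ½ρv²S·CD = ½ × 0.933 × 179² × 57 × 0.1 = 85200 N ≈ 85.2 kN

D = 85200 N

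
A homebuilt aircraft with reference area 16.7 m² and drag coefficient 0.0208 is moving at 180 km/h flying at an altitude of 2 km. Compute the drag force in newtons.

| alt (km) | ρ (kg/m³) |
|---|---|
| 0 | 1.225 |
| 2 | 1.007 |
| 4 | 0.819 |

D = 437 N

At 2 km, from the table: ρ = 1.007 kg/m³.
Convert speed: v = 180 km/h ÷ 3.6 = 50 m/s.
D = ½ρv²S·CD = ½ × 1.007 × 50² × 16.7 × 0.0208 = 437 N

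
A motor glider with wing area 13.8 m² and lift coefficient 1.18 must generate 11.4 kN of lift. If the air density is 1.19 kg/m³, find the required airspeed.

v = 34.3 m/s

L = ½ρv²S·CL ⇒ v = √(2L/(ρ·S·CL))
v = √(2 × 11400 / (1.19 × 13.8 × 1.18)) = √1177 = 34.3 m/s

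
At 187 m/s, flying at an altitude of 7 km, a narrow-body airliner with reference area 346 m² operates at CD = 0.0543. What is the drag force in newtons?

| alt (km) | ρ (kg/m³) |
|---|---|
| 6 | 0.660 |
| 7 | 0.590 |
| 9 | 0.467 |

At 7 km, from the table: ρ = 0.590 kg/m³.
D = ½ρv²S·CD = ½ × 0.59 × 187² × 346 × 0.0543 = 1.94×10^5 N ≈ 194 kN

D = 1.94×10^5 N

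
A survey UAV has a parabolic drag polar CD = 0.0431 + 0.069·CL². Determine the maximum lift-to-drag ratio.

For CD = CD0 + K·CL², (L/D)max occurs at CL* = √(CD0/K) and equals 1/(2√(K·CD0)).
(L/D)max = 1/(2√(0.069 × 0.0431)) = 1/(2 × 0.05453) = 9.17

(L/D)max = 9.17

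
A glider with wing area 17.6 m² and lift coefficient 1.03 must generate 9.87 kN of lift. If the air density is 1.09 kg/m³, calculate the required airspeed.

L = ½ρv²S·CL ⇒ v = √(2L/(ρ·S·CL))
v = √(2 × 9870 / (1.09 × 17.6 × 1.03)) = √999 = 31.6 m/s

v = 31.6 m/s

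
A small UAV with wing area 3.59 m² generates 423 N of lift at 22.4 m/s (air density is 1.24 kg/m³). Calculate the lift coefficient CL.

From L = ½ρv²S·CL, rearranging gives CL = 2L/(ρv²S).
CL = 2 × 423 / (1.24 × 22.4² × 3.59) = 0.379

CL = 0.379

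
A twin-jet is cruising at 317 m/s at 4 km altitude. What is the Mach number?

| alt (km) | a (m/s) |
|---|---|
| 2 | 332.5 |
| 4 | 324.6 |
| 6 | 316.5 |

At 4 km, from the table: a = 324.6 m/s.
M = v/a = 317 / 324.6 = 0.977

M = 0.977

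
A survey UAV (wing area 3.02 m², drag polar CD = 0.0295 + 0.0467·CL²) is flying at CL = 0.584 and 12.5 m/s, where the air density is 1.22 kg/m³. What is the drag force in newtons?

CD = 0.0295 + 0.0467 × 0.584² = 0.04543
D = ½ρv²S·CD = ½ × 1.22 × 12.5² × 3.02 × 0.04543 = 13.1 N

D = 13.1 N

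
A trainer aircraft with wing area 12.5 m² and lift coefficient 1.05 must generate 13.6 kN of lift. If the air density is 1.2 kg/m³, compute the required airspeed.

v = 41.6 m/s

L = ½ρv²S·CL ⇒ v = √(2L/(ρ·S·CL))
v = √(2 × 13600 / (1.2 × 12.5 × 1.05)) = √1727 = 41.6 m/s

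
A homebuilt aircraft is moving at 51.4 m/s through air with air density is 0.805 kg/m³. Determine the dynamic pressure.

q = ½ρv² = ½ × 0.805 × 51.4² = 1060 Pa

q = 1060 Pa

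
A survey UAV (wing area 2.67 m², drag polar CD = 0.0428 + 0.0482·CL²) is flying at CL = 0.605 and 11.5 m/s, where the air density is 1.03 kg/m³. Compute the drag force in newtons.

D = 11 N

CD = 0.0428 + 0.0482 × 0.605² = 0.06044
D = ½ρv²S·CD = ½ × 1.03 × 11.5² × 2.67 × 0.06044 = 11 N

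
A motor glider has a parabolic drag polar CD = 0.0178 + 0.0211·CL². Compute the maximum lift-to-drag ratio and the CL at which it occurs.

(L/D)max = 25.8, at CL = 0.918

For CD = CD0 + K·CL², (L/D)max occurs at CL* = √(CD0/K) and equals 1/(2√(K·CD0)).
(L/D)max = 1/(2√(0.0211 × 0.0178)) = 1/(2 × 0.01938) = 25.8
CL* = √(0.0178/0.0211) = 0.918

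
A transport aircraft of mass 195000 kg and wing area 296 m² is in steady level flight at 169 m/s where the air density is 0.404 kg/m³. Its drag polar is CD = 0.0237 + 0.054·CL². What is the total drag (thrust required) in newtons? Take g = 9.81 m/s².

In steady level flight, lift balances weight: W = mg = 195000 × 9.81 = 1.913×10^6 N.
q = ½ρv² = ½ × 0.404 × 169² = 5769 Pa.
CL = 2W/(ρv²S) = 2×1.913×10^6/(0.404×169²×296) = 1.12.
CD = 0.0237 + 0.054 × 1.12² = 0.09146.
D = q·S·CD = 5769 × 296 × 0.09146 = 1.562×10^5 N

D = 1.56×10^5 N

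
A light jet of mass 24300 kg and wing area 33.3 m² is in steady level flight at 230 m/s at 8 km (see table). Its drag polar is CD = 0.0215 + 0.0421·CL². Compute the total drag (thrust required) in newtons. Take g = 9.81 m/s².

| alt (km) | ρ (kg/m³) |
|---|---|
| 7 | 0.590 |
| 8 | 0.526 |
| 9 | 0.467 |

At 8 km, from the table: ρ = 0.526 kg/m³.
Weight W = mg = 24300 × 9.81 = 2.3838×10^5 N; in level flight L = W.
q = ½ρv² = ½ × 0.526 × 230² = 13910 Pa.
Required CL = L/(qS) = 2.3838×10^5/(13910·33.3) = 0.5145.
CD = 0.0215 + 0.0421 × 0.5145² = 0.03265.
D = q·S·CD = 13910 × 33.3 × 0.03265 = 15120 N

D = 15100 N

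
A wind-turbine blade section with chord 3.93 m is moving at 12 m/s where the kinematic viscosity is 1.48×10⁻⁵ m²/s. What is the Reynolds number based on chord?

Re = 3.19×10^6

Re = v·c/ν = 12 × 3.93 / (1.48×10⁻⁵) = 3.19×10^6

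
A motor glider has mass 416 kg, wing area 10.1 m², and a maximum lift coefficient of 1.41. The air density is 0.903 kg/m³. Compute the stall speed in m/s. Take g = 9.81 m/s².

V_stall = 25.2 m/s

At stall, lift equals weight: L = W = m·g = 416 × 9.81 = 4081 N.
V_stall = √(2W/(ρ·S·CL,max)) = √(2 × 4081 / (0.903 × 10.1 × 1.41))
V_stall = √634.7 = 25.2 m/s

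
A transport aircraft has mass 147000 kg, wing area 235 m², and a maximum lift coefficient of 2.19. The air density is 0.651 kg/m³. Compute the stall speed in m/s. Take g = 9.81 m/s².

V_stall = 92.8 m/s

Stall occurs when L = W at CL,max. W = mg = 147000 × 9.81 = 1.442×10^6 N.
V_stall = √(2W/(ρ·S·CL,max)) = √(2 × 1.442×10^6 / (0.651 × 235 × 2.19))
V_stall = √8608 = 92.8 m/s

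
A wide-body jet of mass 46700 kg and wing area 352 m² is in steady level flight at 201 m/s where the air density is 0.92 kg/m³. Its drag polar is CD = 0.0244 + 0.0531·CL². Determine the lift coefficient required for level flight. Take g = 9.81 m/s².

Level flight ⇒ L = W = m·g = 46700 × 9.81 = 4.5813×10^5 N.
q = ½ρv² = ½ × 0.92 × 201² = 18580 Pa.
Required CL = L/(qS) = 4.5813×10^5/(18580·352) = 0.07003.

CL = 0.07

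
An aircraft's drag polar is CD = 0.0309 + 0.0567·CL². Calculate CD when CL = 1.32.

CD = 0.13

CD = 0.0309 + 0.0567 × 1.32² = 0.0309 + 0.09879 = 0.13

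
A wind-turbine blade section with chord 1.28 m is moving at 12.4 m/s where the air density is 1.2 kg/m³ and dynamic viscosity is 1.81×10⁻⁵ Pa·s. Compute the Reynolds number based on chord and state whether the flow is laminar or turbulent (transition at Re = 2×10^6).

Re = 1.05×10^6 (laminar)

Re = ρ·v·c/μ = 1.2 × 12.4 × 1.28 / (1.81×10⁻⁵) = 1.05×10^6
Since 1.05×10^6 < 2×10^6, the flow is laminar.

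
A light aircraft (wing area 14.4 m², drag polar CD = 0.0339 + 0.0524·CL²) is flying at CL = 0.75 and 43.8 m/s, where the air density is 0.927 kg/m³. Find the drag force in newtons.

CD = 0.0339 + 0.0524 × 0.75² = 0.06338
D = ½ρv²S·CD = ½ × 0.927 × 43.8² × 14.4 × 0.06338 = 811 N

D = 811 N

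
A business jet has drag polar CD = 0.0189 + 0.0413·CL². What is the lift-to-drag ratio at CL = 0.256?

L/D = 11.8

CD = 0.0189 + 0.0413 × 0.256² = 0.02161
L/D = CL/CD = 0.256 / 0.02161 = 11.8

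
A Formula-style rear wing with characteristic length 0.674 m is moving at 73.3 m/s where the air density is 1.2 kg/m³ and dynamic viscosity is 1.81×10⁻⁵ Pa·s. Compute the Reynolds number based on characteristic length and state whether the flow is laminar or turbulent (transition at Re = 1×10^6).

Re = ρ·v·c/μ = 1.2 × 73.3 × 0.674 / (1.81×10⁻⁵) = 3.28×10^6
Since 3.28×10^6 > 1×10^6, the flow is turbulent.

Re = 3.28×10^6 (turbulent)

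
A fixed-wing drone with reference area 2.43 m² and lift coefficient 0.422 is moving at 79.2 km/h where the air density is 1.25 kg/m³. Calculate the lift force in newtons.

L = 310 N

Convert speed: v = 79.2 km/h ÷ 3.6 = 22 m/s.
Dynamic pressure q = ½ρv² = ½ × 1.25 × 22² = 302.5 Pa.
L = q·S·CL = 302.5 × 2.43 × 0.422 = 310 N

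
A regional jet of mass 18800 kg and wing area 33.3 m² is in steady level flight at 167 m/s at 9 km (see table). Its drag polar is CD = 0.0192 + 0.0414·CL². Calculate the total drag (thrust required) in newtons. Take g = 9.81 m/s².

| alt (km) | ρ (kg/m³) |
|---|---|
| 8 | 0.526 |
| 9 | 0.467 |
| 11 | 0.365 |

D = 10700 N

At 9 km, from the table: ρ = 0.467 kg/m³.
Level flight ⇒ L = W = m·g = 18800 × 9.81 = 1.8443×10^5 N.
q = ½ρv² = ½ × 0.467 × 167² = 6512 Pa.
CL = 2W/(ρv²S) = 2×1.8443×10^5/(0.467×167²×33.3) = 0.8505.
CD = 0.0192 + 0.0414 × 0.8505² = 0.04915.
D = q·S·CD = 6512 × 33.3 × 0.04915 = 10660 N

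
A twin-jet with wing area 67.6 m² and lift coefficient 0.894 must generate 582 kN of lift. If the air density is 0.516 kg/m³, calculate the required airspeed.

v = 193 m/s

L = ½ρv²S·CL ⇒ v = √(2L/(ρ·S·CL))
v = √(2 × 5.82×10^5 / (0.516 × 67.6 × 0.894)) = √37330 = 193 m/s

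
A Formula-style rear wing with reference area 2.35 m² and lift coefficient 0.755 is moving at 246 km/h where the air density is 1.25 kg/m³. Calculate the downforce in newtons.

L = 5180 N

Convert speed: v = 246 km/h ÷ 3.6 = 68.33 m/s.
Dynamic pressure q = ½ρv² = ½ × 1.25 × 68.33² = 2918 Pa.
L = q·S·CL = 2918 × 2.35 × 0.755 = 5180 N ≈ 5.18 kN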